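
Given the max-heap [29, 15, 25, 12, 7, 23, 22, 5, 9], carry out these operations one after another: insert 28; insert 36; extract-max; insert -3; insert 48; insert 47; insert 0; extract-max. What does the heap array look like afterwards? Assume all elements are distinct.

[47, 28, 29, 12, 15, 25, 22, 5, 9, 7, -3, 23, 0]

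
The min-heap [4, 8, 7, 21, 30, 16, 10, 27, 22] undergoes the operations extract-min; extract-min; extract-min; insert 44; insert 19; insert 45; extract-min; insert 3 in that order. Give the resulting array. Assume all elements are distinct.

[3, 16, 22, 19, 30, 45, 44, 27, 21]

extract-min → returns 4:
  remove root 4; move last element 22 to root → [22, 8, 7, 21, 30, 16, 10, 27]
  22 vs smaller child 7 at index 2, swap → [7, 8, 22, 21, 30, 16, 10, 27]
  22 vs smaller child 10 at index 6, swap → [7, 8, 10, 21, 30, 16, 22, 27]
extract-min → returns 7:
  remove root 7; move last element 27 to root → [27, 8, 10, 21, 30, 16, 22]
  27 vs smaller child 8 at index 1, swap → [8, 27, 10, 21, 30, 16, 22]
  27 vs smaller child 21 at index 3, swap → [8, 21, 10, 27, 30, 16, 22]
extract-min → returns 8:
  remove root 8; move last element 22 to root → [22, 21, 10, 27, 30, 16]
  22 vs smaller child 10 at index 2, swap → [10, 21, 22, 27, 30, 16]
  22 vs only child 16 at index 5, swap → [10, 21, 16, 27, 30, 22]
insert 44:
  append 44 at index 6 → [10, 21, 16, 27, 30, 22, 44] (no swap needed)
insert 19:
  append 19 at index 7 → [10, 21, 16, 27, 30, 22, 44, 19]
  19 < parent 27 at index 3, swap → [10, 21, 16, 19, 30, 22, 44, 27]
  19 < parent 21 at index 1, swap → [10, 19, 16, 21, 30, 22, 44, 27]
insert 45:
  append 45 at index 8 → [10, 19, 16, 21, 30, 22, 44, 27, 45] (no swap needed)
extract-min → returns 10:
  remove root 10; move last element 45 to root → [45, 19, 16, 21, 30, 22, 44, 27]
  45 vs smaller child 16 at index 2, swap → [16, 19, 45, 21, 30, 22, 44, 27]
  45 vs smaller child 22 at index 5, swap → [16, 19, 22, 21, 30, 45, 44, 27]
insert 3:
  append 3 at index 8 → [16, 19, 22, 21, 30, 45, 44, 27, 3]
  3 < parent 21 at index 3, swap → [16, 19, 22, 3, 30, 45, 44, 27, 21]
  3 < parent 19 at index 1, swap → [16, 3, 22, 19, 30, 45, 44, 27, 21]
  3 < parent 16 at index 0, swap → [3, 16, 22, 19, 30, 45, 44, 27, 21]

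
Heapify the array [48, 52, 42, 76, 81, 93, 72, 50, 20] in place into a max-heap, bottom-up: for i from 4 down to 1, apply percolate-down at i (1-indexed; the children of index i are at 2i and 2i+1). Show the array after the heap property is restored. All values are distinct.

[93, 81, 72, 76, 52, 42, 48, 50, 20]

sift down from index 4: already satisfies heap property
sift down from index 3:
  42 vs larger child 93 at index 6, swap → [48, 52, 93, 76, 81, 42, 72, 50, 20]
sift down from index 2:
  52 vs larger child 81 at index 5, swap → [48, 81, 93, 76, 52, 42, 72, 50, 20]
sift down from index 1:
  48 vs larger child 93 at index 3, swap → [93, 81, 48, 76, 52, 42, 72, 50, 20]
  48 vs larger child 72 at index 7, swap → [93, 81, 72, 76, 52, 42, 48, 50, 20]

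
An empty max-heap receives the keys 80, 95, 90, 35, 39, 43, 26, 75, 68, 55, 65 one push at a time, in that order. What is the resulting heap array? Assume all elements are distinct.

Insert 80:
  append 80 at index 0 → [80] (no swap needed)
Insert 95:
  append 95 at index 1 → [80, 95]
  95 > parent 80 at index 0, swap → [95, 80]
Insert 90:
  append 90 at index 2 → [95, 80, 90] (no swap needed)
Insert 35:
  append 35 at index 3 → [95, 80, 90, 35] (no swap needed)
Insert 39:
  append 39 at index 4 → [95, 80, 90, 35, 39] (no swap needed)
Insert 43:
  append 43 at index 5 → [95, 80, 90, 35, 39, 43] (no swap needed)
Insert 26:
  append 26 at index 6 → [95, 80, 90, 35, 39, 43, 26] (no swap needed)
Insert 75:
  append 75 at index 7 → [95, 80, 90, 35, 39, 43, 26, 75]
  75 > parent 35 at index 3, swap → [95, 80, 90, 75, 39, 43, 26, 35]
Insert 68:
  append 68 at index 8 → [95, 80, 90, 75, 39, 43, 26, 35, 68] (no swap needed)
Insert 55:
  append 55 at index 9 → [95, 80, 90, 75, 39, 43, 26, 35, 68, 55]
  55 > parent 39 at index 4, swap → [95, 80, 90, 75, 55, 43, 26, 35, 68, 39]
Insert 65:
  append 65 at index 10 → [95, 80, 90, 75, 55, 43, 26, 35, 68, 39, 65]
  65 > parent 55 at index 4, swap → [95, 80, 90, 75, 65, 43, 26, 35, 68, 39, 55]

[95, 80, 90, 75, 65, 43, 26, 35, 68, 39, 55]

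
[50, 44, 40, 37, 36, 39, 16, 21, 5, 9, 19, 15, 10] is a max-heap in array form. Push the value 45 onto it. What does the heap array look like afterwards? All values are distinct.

append 45 at index 13 → [50, 44, 40, 37, 36, 39, 16, 21, 5, 9, 19, 15, 10, 45]
45 > parent 16 at index 6, swap → [50, 44, 40, 37, 36, 39, 45, 21, 5, 9, 19, 15, 10, 16]
45 > parent 40 at index 2, swap → [50, 44, 45, 37, 36, 39, 40, 21, 5, 9, 19, 15, 10, 16]

[50, 44, 45, 37, 36, 39, 40, 21, 5, 9, 19, 15, 10, 16]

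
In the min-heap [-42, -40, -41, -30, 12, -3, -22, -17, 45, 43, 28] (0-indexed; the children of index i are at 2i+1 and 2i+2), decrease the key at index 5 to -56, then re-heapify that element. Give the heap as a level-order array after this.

set index 5 from -3 to -56 → [-42, -40, -41, -30, 12, -56, -22, -17, 45, 43, 28]
-56 < parent -41 at index 2, swap → [-42, -40, -56, -30, 12, -41, -22, -17, 45, 43, 28]
-56 < parent -42 at index 0, swap → [-56, -40, -42, -30, 12, -41, -22, -17, 45, 43, 28]

[-56, -40, -42, -30, 12, -41, -22, -17, 45, 43, 28]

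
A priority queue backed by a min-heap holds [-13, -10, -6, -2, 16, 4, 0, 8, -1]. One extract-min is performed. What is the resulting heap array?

remove root -13; move last element -1 to root → [-1, -10, -6, -2, 16, 4, 0, 8]
-1 vs smaller child -10 at index 1, swap → [-10, -1, -6, -2, 16, 4, 0, 8]
-1 vs smaller child -2 at index 3, swap → [-10, -2, -6, -1, 16, 4, 0, 8]

[-10, -2, -6, -1, 16, 4, 0, 8]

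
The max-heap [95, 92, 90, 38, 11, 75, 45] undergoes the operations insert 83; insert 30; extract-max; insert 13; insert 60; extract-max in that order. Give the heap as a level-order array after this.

insert 83:
  append 83 at index 7 → [95, 92, 90, 38, 11, 75, 45, 83]
  83 > parent 38 at index 3, swap → [95, 92, 90, 83, 11, 75, 45, 38]
insert 30:
  append 30 at index 8 → [95, 92, 90, 83, 11, 75, 45, 38, 30] (no swap needed)
extract-max → returns 95:
  remove root 95; move last element 30 to root → [30, 92, 90, 83, 11, 75, 45, 38]
  30 vs larger child 92 at index 1, swap → [92, 30, 90, 83, 11, 75, 45, 38]
  30 vs larger child 83 at index 3, swap → [92, 83, 90, 30, 11, 75, 45, 38]
  30 vs only child 38 at index 7, swap → [92, 83, 90, 38, 11, 75, 45, 30]
insert 13:
  append 13 at index 8 → [92, 83, 90, 38, 11, 75, 45, 30, 13] (no swap needed)
insert 60:
  append 60 at index 9 → [92, 83, 90, 38, 11, 75, 45, 30, 13, 60]
  60 > parent 11 at index 4, swap → [92, 83, 90, 38, 60, 75, 45, 30, 13, 11]
extract-max → returns 92:
  remove root 92; move last element 11 to root → [11, 83, 90, 38, 60, 75, 45, 30, 13]
  11 vs larger child 90 at index 2, swap → [90, 83, 11, 38, 60, 75, 45, 30, 13]
  11 vs larger child 75 at index 5, swap → [90, 83, 75, 38, 60, 11, 45, 30, 13]

[90, 83, 75, 38, 60, 11, 45, 30, 13]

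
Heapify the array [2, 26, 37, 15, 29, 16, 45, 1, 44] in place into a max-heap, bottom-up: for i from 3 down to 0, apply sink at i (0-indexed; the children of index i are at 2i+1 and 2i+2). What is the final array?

[45, 44, 37, 26, 29, 16, 2, 1, 15]

sift down from index 3:
  15 vs larger child 44 at index 8, swap → [2, 26, 37, 44, 29, 16, 45, 1, 15]
sift down from index 2:
  37 vs larger child 45 at index 6, swap → [2, 26, 45, 44, 29, 16, 37, 1, 15]
sift down from index 1:
  26 vs larger child 44 at index 3, swap → [2, 44, 45, 26, 29, 16, 37, 1, 15]
sift down from index 0:
  2 vs larger child 45 at index 2, swap → [45, 44, 2, 26, 29, 16, 37, 1, 15]
  2 vs larger child 37 at index 6, swap → [45, 44, 37, 26, 29, 16, 2, 1, 15]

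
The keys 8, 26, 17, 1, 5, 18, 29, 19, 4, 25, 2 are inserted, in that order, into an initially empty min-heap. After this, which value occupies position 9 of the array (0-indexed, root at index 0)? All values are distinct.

25

Insert 8:
  append 8 at index 0 → [8] (no swap needed)
Insert 26:
  append 26 at index 1 → [8, 26] (no swap needed)
Insert 17:
  append 17 at index 2 → [8, 26, 17] (no swap needed)
Insert 1:
  append 1 at index 3 → [8, 26, 17, 1]
  1 < parent 26 at index 1, swap → [8, 1, 17, 26]
  1 < parent 8 at index 0, swap → [1, 8, 17, 26]
Insert 5:
  append 5 at index 4 → [1, 8, 17, 26, 5]
  5 < parent 8 at index 1, swap → [1, 5, 17, 26, 8]
Insert 18:
  append 18 at index 5 → [1, 5, 17, 26, 8, 18] (no swap needed)
Insert 29:
  append 29 at index 6 → [1, 5, 17, 26, 8, 18, 29] (no swap needed)
Insert 19:
  append 19 at index 7 → [1, 5, 17, 26, 8, 18, 29, 19]
  19 < parent 26 at index 3, swap → [1, 5, 17, 19, 8, 18, 29, 26]
Insert 4:
  append 4 at index 8 → [1, 5, 17, 19, 8, 18, 29, 26, 4]
  4 < parent 19 at index 3, swap → [1, 5, 17, 4, 8, 18, 29, 26, 19]
  4 < parent 5 at index 1, swap → [1, 4, 17, 5, 8, 18, 29, 26, 19]
Insert 25:
  append 25 at index 9 → [1, 4, 17, 5, 8, 18, 29, 26, 19, 25] (no swap needed)
Insert 2:
  append 2 at index 10 → [1, 4, 17, 5, 8, 18, 29, 26, 19, 25, 2]
  2 < parent 8 at index 4, swap → [1, 4, 17, 5, 2, 18, 29, 26, 19, 25, 8]
  2 < parent 4 at index 1, swap → [1, 2, 17, 5, 4, 18, 29, 26, 19, 25, 8]
resulting array: [1, 2, 17, 5, 4, 18, 29, 26, 19, 25, 8]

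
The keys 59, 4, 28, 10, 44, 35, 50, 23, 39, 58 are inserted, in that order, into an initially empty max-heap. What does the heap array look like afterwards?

[59, 58, 50, 39, 44, 28, 35, 4, 23, 10]

Insert 59:
  append 59 at index 0 → [59] (no swap needed)
Insert 4:
  append 4 at index 1 → [59, 4] (no swap needed)
Insert 28:
  append 28 at index 2 → [59, 4, 28] (no swap needed)
Insert 10:
  append 10 at index 3 → [59, 4, 28, 10]
  10 > parent 4 at index 1, swap → [59, 10, 28, 4]
Insert 44:
  append 44 at index 4 → [59, 10, 28, 4, 44]
  44 > parent 10 at index 1, swap → [59, 44, 28, 4, 10]
Insert 35:
  append 35 at index 5 → [59, 44, 28, 4, 10, 35]
  35 > parent 28 at index 2, swap → [59, 44, 35, 4, 10, 28]
Insert 50:
  append 50 at index 6 → [59, 44, 35, 4, 10, 28, 50]
  50 > parent 35 at index 2, swap → [59, 44, 50, 4, 10, 28, 35]
Insert 23:
  append 23 at index 7 → [59, 44, 50, 4, 10, 28, 35, 23]
  23 > parent 4 at index 3, swap → [59, 44, 50, 23, 10, 28, 35, 4]
Insert 39:
  append 39 at index 8 → [59, 44, 50, 23, 10, 28, 35, 4, 39]
  39 > parent 23 at index 3, swap → [59, 44, 50, 39, 10, 28, 35, 4, 23]
Insert 58:
  append 58 at index 9 → [59, 44, 50, 39, 10, 28, 35, 4, 23, 58]
  58 > parent 10 at index 4, swap → [59, 44, 50, 39, 58, 28, 35, 4, 23, 10]
  58 > parent 44 at index 1, swap → [59, 58, 50, 39, 44, 28, 35, 4, 23, 10]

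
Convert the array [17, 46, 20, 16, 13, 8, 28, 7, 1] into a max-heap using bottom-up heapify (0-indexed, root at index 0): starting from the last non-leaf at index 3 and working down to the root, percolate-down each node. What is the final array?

sift down from index 3: already satisfies heap property
sift down from index 2:
  20 vs larger child 28 at index 6, swap → [17, 46, 28, 16, 13, 8, 20, 7, 1]
sift down from index 1: already satisfies heap property
sift down from index 0:
  17 vs larger child 46 at index 1, swap → [46, 17, 28, 16, 13, 8, 20, 7, 1]

[46, 17, 28, 16, 13, 8, 20, 7, 1]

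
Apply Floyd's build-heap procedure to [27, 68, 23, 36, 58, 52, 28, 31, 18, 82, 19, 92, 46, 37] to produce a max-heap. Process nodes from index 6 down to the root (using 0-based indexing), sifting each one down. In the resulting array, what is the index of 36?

sift down from index 6:
  28 vs only child 37 at index 13, swap → [27, 68, 23, 36, 58, 52, 37, 31, 18, 82, 19, 92, 46, 28]
sift down from index 5:
  52 vs larger child 92 at index 11, swap → [27, 68, 23, 36, 58, 92, 37, 31, 18, 82, 19, 52, 46, 28]
sift down from index 4:
  58 vs larger child 82 at index 9, swap → [27, 68, 23, 36, 82, 92, 37, 31, 18, 58, 19, 52, 46, 28]
sift down from index 3: already satisfies heap property
sift down from index 2:
  23 vs larger child 92 at index 5, swap → [27, 68, 92, 36, 82, 23, 37, 31, 18, 58, 19, 52, 46, 28]
  23 vs larger child 52 at index 11, swap → [27, 68, 92, 36, 82, 52, 37, 31, 18, 58, 19, 23, 46, 28]
sift down from index 1:
  68 vs larger child 82 at index 4, swap → [27, 82, 92, 36, 68, 52, 37, 31, 18, 58, 19, 23, 46, 28]
sift down from index 0:
  27 vs larger child 92 at index 2, swap → [92, 82, 27, 36, 68, 52, 37, 31, 18, 58, 19, 23, 46, 28]
  27 vs larger child 52 at index 5, swap → [92, 82, 52, 36, 68, 27, 37, 31, 18, 58, 19, 23, 46, 28]
  27 vs larger child 46 at index 12, swap → [92, 82, 52, 36, 68, 46, 37, 31, 18, 58, 19, 23, 27, 28]
resulting array: [92, 82, 52, 36, 68, 46, 37, 31, 18, 58, 19, 23, 27, 28]

3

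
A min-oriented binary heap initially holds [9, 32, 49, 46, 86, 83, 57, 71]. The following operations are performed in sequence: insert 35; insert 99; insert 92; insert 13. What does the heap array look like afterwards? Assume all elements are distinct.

insert 35:
  append 35 at index 8 → [9, 32, 49, 46, 86, 83, 57, 71, 35]
  35 < parent 46 at index 3, swap → [9, 32, 49, 35, 86, 83, 57, 71, 46]
insert 99:
  append 99 at index 9 → [9, 32, 49, 35, 86, 83, 57, 71, 46, 99] (no swap needed)
insert 92:
  append 92 at index 10 → [9, 32, 49, 35, 86, 83, 57, 71, 46, 99, 92] (no swap needed)
insert 13:
  append 13 at index 11 → [9, 32, 49, 35, 86, 83, 57, 71, 46, 99, 92, 13]
  13 < parent 83 at index 5, swap → [9, 32, 49, 35, 86, 13, 57, 71, 46, 99, 92, 83]
  13 < parent 49 at index 2, swap → [9, 32, 13, 35, 86, 49, 57, 71, 46, 99, 92, 83]

[9, 32, 13, 35, 86, 49, 57, 71, 46, 99, 92, 83]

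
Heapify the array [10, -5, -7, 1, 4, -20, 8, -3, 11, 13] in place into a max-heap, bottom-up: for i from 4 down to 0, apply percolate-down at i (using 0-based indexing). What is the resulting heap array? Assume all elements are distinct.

[13, 11, 8, 10, 4, -20, -7, -3, 1, -5]

sift down from index 4:
  4 vs only child 13 at index 9, swap → [10, -5, -7, 1, 13, -20, 8, -3, 11, 4]
sift down from index 3:
  1 vs larger child 11 at index 8, swap → [10, -5, -7, 11, 13, -20, 8, -3, 1, 4]
sift down from index 2:
  -7 vs larger child 8 at index 6, swap → [10, -5, 8, 11, 13, -20, -7, -3, 1, 4]
sift down from index 1:
  -5 vs larger child 13 at index 4, swap → [10, 13, 8, 11, -5, -20, -7, -3, 1, 4]
  -5 vs only child 4 at index 9, swap → [10, 13, 8, 11, 4, -20, -7, -3, 1, -5]
sift down from index 0:
  10 vs larger child 13 at index 1, swap → [13, 10, 8, 11, 4, -20, -7, -3, 1, -5]
  10 vs larger child 11 at index 3, swap → [13, 11, 8, 10, 4, -20, -7, -3, 1, -5]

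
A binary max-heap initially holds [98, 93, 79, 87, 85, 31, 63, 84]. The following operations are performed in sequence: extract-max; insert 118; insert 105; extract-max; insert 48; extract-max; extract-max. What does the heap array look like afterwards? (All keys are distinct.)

extract-max → returns 98:
  remove root 98; move last element 84 to root → [84, 93, 79, 87, 85, 31, 63]
  84 vs larger child 93 at index 1, swap → [93, 84, 79, 87, 85, 31, 63]
  84 vs larger child 87 at index 3, swap → [93, 87, 79, 84, 85, 31, 63]
insert 118:
  append 118 at index 7 → [93, 87, 79, 84, 85, 31, 63, 118]
  118 > parent 84 at index 3, swap → [93, 87, 79, 118, 85, 31, 63, 84]
  118 > parent 87 at index 1, swap → [93, 118, 79, 87, 85, 31, 63, 84]
  118 > parent 93 at index 0, swap → [118, 93, 79, 87, 85, 31, 63, 84]
insert 105:
  append 105 at index 8 → [118, 93, 79, 87, 85, 31, 63, 84, 105]
  105 > parent 87 at index 3, swap → [118, 93, 79, 105, 85, 31, 63, 84, 87]
  105 > parent 93 at index 1, swap → [118, 105, 79, 93, 85, 31, 63, 84, 87]
extract-max → returns 118:
  remove root 118; move last element 87 to root → [87, 105, 79, 93, 85, 31, 63, 84]
  87 vs larger child 105 at index 1, swap → [105, 87, 79, 93, 85, 31, 63, 84]
  87 vs larger child 93 at index 3, swap → [105, 93, 79, 87, 85, 31, 63, 84]
insert 48:
  append 48 at index 8 → [105, 93, 79, 87, 85, 31, 63, 84, 48] (no swap needed)
extract-max → returns 105:
  remove root 105; move last element 48 to root → [48, 93, 79, 87, 85, 31, 63, 84]
  48 vs larger child 93 at index 1, swap → [93, 48, 79, 87, 85, 31, 63, 84]
  48 vs larger child 87 at index 3, swap → [93, 87, 79, 48, 85, 31, 63, 84]
  48 vs only child 84 at index 7, swap → [93, 87, 79, 84, 85, 31, 63, 48]
extract-max → returns 93:
  remove root 93; move last element 48 to root → [48, 87, 79, 84, 85, 31, 63]
  48 vs larger child 87 at index 1, swap → [87, 48, 79, 84, 85, 31, 63]
  48 vs larger child 85 at index 4, swap → [87, 85, 79, 84, 48, 31, 63]

[87, 85, 79, 84, 48, 31, 63]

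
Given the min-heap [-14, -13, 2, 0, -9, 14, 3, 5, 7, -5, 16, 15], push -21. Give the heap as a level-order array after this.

append -21 at index 12 → [-14, -13, 2, 0, -9, 14, 3, 5, 7, -5, 16, 15, -21]
-21 < parent 14 at index 5, swap → [-14, -13, 2, 0, -9, -21, 3, 5, 7, -5, 16, 15, 14]
-21 < parent 2 at index 2, swap → [-14, -13, -21, 0, -9, 2, 3, 5, 7, -5, 16, 15, 14]
-21 < parent -14 at index 0, swap → [-21, -13, -14, 0, -9, 2, 3, 5, 7, -5, 16, 15, 14]

[-21, -13, -14, 0, -9, 2, 3, 5, 7, -5, 16, 15, 14]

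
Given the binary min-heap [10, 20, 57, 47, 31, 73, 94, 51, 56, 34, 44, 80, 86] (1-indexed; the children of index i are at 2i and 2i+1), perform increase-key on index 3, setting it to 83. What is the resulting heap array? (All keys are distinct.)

set index 3 from 57 to 83 → [10, 20, 83, 47, 31, 73, 94, 51, 56, 34, 44, 80, 86]
83 vs smaller child 73 at index 6, swap → [10, 20, 73, 47, 31, 83, 94, 51, 56, 34, 44, 80, 86]
83 vs smaller child 80 at index 12, swap → [10, 20, 73, 47, 31, 80, 94, 51, 56, 34, 44, 83, 86]

[10, 20, 73, 47, 31, 80, 94, 51, 56, 34, 44, 83, 86]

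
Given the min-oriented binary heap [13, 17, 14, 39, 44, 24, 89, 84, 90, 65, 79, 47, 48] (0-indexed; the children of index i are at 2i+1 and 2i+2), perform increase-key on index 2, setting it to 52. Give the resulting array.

set index 2 from 14 to 52 → [13, 17, 52, 39, 44, 24, 89, 84, 90, 65, 79, 47, 48]
52 vs smaller child 24 at index 5, swap → [13, 17, 24, 39, 44, 52, 89, 84, 90, 65, 79, 47, 48]
52 vs smaller child 47 at index 11, swap → [13, 17, 24, 39, 44, 47, 89, 84, 90, 65, 79, 52, 48]

[13, 17, 24, 39, 44, 47, 89, 84, 90, 65, 79, 52, 48]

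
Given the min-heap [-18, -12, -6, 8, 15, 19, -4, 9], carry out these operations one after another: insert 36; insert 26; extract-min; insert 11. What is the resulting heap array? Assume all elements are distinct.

insert 36:
  append 36 at index 8 → [-18, -12, -6, 8, 15, 19, -4, 9, 36] (no swap needed)
insert 26:
  append 26 at index 9 → [-18, -12, -6, 8, 15, 19, -4, 9, 36, 26] (no swap needed)
extract-min → returns -18:
  remove root -18; move last element 26 to root → [26, -12, -6, 8, 15, 19, -4, 9, 36]
  26 vs smaller child -12 at index 1, swap → [-12, 26, -6, 8, 15, 19, -4, 9, 36]
  26 vs smaller child 8 at index 3, swap → [-12, 8, -6, 26, 15, 19, -4, 9, 36]
  26 vs smaller child 9 at index 7, swap → [-12, 8, -6, 9, 15, 19, -4, 26, 36]
insert 11:
  append 11 at index 9 → [-12, 8, -6, 9, 15, 19, -4, 26, 36, 11]
  11 < parent 15 at index 4, swap → [-12, 8, -6, 9, 11, 19, -4, 26, 36, 15]

[-12, 8, -6, 9, 11, 19, -4, 26, 36, 15]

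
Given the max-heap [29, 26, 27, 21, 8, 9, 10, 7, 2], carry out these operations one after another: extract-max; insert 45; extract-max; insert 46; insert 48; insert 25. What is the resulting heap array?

extract-max → returns 29:
  remove root 29; move last element 2 to root → [2, 26, 27, 21, 8, 9, 10, 7]
  2 vs larger child 27 at index 2, swap → [27, 26, 2, 21, 8, 9, 10, 7]
  2 vs larger child 10 at index 6, swap → [27, 26, 10, 21, 8, 9, 2, 7]
insert 45:
  append 45 at index 8 → [27, 26, 10, 21, 8, 9, 2, 7, 45]
  45 > parent 21 at index 3, swap → [27, 26, 10, 45, 8, 9, 2, 7, 21]
  45 > parent 26 at index 1, swap → [27, 45, 10, 26, 8, 9, 2, 7, 21]
  45 > parent 27 at index 0, swap → [45, 27, 10, 26, 8, 9, 2, 7, 21]
extract-max → returns 45:
  remove root 45; move last element 21 to root → [21, 27, 10, 26, 8, 9, 2, 7]
  21 vs larger child 27 at index 1, swap → [27, 21, 10, 26, 8, 9, 2, 7]
  21 vs larger child 26 at index 3, swap → [27, 26, 10, 21, 8, 9, 2, 7]
insert 46:
  append 46 at index 8 → [27, 26, 10, 21, 8, 9, 2, 7, 46]
  46 > parent 21 at index 3, swap → [27, 26, 10, 46, 8, 9, 2, 7, 21]
  46 > parent 26 at index 1, swap → [27, 46, 10, 26, 8, 9, 2, 7, 21]
  46 > parent 27 at index 0, swap → [46, 27, 10, 26, 8, 9, 2, 7, 21]
insert 48:
  append 48 at index 9 → [46, 27, 10, 26, 8, 9, 2, 7, 21, 48]
  48 > parent 8 at index 4, swap → [46, 27, 10, 26, 48, 9, 2, 7, 21, 8]
  48 > parent 27 at index 1, swap → [46, 48, 10, 26, 27, 9, 2, 7, 21, 8]
  48 > parent 46 at index 0, swap → [48, 46, 10, 26, 27, 9, 2, 7, 21, 8]
insert 25:
  append 25 at index 10 → [48, 46, 10, 26, 27, 9, 2, 7, 21, 8, 25] (no swap needed)

[48, 46, 10, 26, 27, 9, 2, 7, 21, 8, 25]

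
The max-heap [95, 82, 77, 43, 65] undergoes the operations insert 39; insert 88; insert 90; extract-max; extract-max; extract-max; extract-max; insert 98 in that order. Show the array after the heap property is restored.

[98, 77, 39, 43, 65]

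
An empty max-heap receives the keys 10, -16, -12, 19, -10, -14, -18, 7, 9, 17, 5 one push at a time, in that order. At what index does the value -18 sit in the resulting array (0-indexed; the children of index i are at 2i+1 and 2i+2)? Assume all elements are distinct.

6

Insert 10:
  append 10 at index 0 → [10] (no swap needed)
Insert -16:
  append -16 at index 1 → [10, -16] (no swap needed)
Insert -12:
  append -12 at index 2 → [10, -16, -12] (no swap needed)
Insert 19:
  append 19 at index 3 → [10, -16, -12, 19]
  19 > parent -16 at index 1, swap → [10, 19, -12, -16]
  19 > parent 10 at index 0, swap → [19, 10, -12, -16]
Insert -10:
  append -10 at index 4 → [19, 10, -12, -16, -10] (no swap needed)
Insert -14:
  append -14 at index 5 → [19, 10, -12, -16, -10, -14] (no swap needed)
Insert -18:
  append -18 at index 6 → [19, 10, -12, -16, -10, -14, -18] (no swap needed)
Insert 7:
  append 7 at index 7 → [19, 10, -12, -16, -10, -14, -18, 7]
  7 > parent -16 at index 3, swap → [19, 10, -12, 7, -10, -14, -18, -16]
Insert 9:
  append 9 at index 8 → [19, 10, -12, 7, -10, -14, -18, -16, 9]
  9 > parent 7 at index 3, swap → [19, 10, -12, 9, -10, -14, -18, -16, 7]
Insert 17:
  append 17 at index 9 → [19, 10, -12, 9, -10, -14, -18, -16, 7, 17]
  17 > parent -10 at index 4, swap → [19, 10, -12, 9, 17, -14, -18, -16, 7, -10]
  17 > parent 10 at index 1, swap → [19, 17, -12, 9, 10, -14, -18, -16, 7, -10]
Insert 5:
  append 5 at index 10 → [19, 17, -12, 9, 10, -14, -18, -16, 7, -10, 5] (no swap needed)
resulting array: [19, 17, -12, 9, 10, -14, -18, -16, 7, -10, 5]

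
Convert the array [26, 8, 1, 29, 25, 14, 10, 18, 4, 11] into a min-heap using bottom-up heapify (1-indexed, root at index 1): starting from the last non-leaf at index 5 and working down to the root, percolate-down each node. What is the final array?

sift down from index 5:
  25 vs only child 11 at index 10, swap → [26, 8, 1, 29, 11, 14, 10, 18, 4, 25]
sift down from index 4:
  29 vs smaller child 4 at index 9, swap → [26, 8, 1, 4, 11, 14, 10, 18, 29, 25]
sift down from index 3: already satisfies heap property
sift down from index 2:
  8 vs smaller child 4 at index 4, swap → [26, 4, 1, 8, 11, 14, 10, 18, 29, 25]
sift down from index 1:
  26 vs smaller child 1 at index 3, swap → [1, 4, 26, 8, 11, 14, 10, 18, 29, 25]
  26 vs smaller child 10 at index 7, swap → [1, 4, 10, 8, 11, 14, 26, 18, 29, 25]

[1, 4, 10, 8, 11, 14, 26, 18, 29, 25]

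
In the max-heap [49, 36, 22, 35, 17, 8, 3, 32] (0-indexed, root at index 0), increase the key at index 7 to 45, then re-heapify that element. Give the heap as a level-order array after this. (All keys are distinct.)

set index 7 from 32 to 45 → [49, 36, 22, 35, 17, 8, 3, 45]
45 > parent 35 at index 3, swap → [49, 36, 22, 45, 17, 8, 3, 35]
45 > parent 36 at index 1, swap → [49, 45, 22, 36, 17, 8, 3, 35]

[49, 45, 22, 36, 17, 8, 3, 35]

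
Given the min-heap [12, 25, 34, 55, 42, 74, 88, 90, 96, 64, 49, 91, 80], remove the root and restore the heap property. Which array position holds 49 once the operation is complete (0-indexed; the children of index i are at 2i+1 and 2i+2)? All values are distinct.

remove root 12; move last element 80 to root → [80, 25, 34, 55, 42, 74, 88, 90, 96, 64, 49, 91]
80 vs smaller child 25 at index 1, swap → [25, 80, 34, 55, 42, 74, 88, 90, 96, 64, 49, 91]
80 vs smaller child 42 at index 4, swap → [25, 42, 34, 55, 80, 74, 88, 90, 96, 64, 49, 91]
80 vs smaller child 49 at index 10, swap → [25, 42, 34, 55, 49, 74, 88, 90, 96, 64, 80, 91]
resulting array: [25, 42, 34, 55, 49, 74, 88, 90, 96, 64, 80, 91]

4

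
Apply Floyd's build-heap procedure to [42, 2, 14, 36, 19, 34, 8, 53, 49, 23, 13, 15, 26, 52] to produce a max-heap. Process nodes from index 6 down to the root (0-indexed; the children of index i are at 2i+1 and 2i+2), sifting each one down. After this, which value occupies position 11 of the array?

sift down from index 6:
  8 vs only child 52 at index 13, swap → [42, 2, 14, 36, 19, 34, 52, 53, 49, 23, 13, 15, 26, 8]
sift down from index 5: already satisfies heap property
sift down from index 4:
  19 vs larger child 23 at index 9, swap → [42, 2, 14, 36, 23, 34, 52, 53, 49, 19, 13, 15, 26, 8]
sift down from index 3:
  36 vs larger child 53 at index 7, swap → [42, 2, 14, 53, 23, 34, 52, 36, 49, 19, 13, 15, 26, 8]
sift down from index 2:
  14 vs larger child 52 at index 6, swap → [42, 2, 52, 53, 23, 34, 14, 36, 49, 19, 13, 15, 26, 8]
sift down from index 1:
  2 vs larger child 53 at index 3, swap → [42, 53, 52, 2, 23, 34, 14, 36, 49, 19, 13, 15, 26, 8]
  2 vs larger child 49 at index 8, swap → [42, 53, 52, 49, 23, 34, 14, 36, 2, 19, 13, 15, 26, 8]
sift down from index 0:
  42 vs larger child 53 at index 1, swap → [53, 42, 52, 49, 23, 34, 14, 36, 2, 19, 13, 15, 26, 8]
  42 vs larger child 49 at index 3, swap → [53, 49, 52, 42, 23, 34, 14, 36, 2, 19, 13, 15, 26, 8]
resulting array: [53, 49, 52, 42, 23, 34, 14, 36, 2, 19, 13, 15, 26, 8]

15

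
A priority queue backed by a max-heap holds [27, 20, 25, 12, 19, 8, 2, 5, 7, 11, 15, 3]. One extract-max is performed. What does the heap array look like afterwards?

remove root 27; move last element 3 to root → [3, 20, 25, 12, 19, 8, 2, 5, 7, 11, 15]
3 vs larger child 25 at index 2, swap → [25, 20, 3, 12, 19, 8, 2, 5, 7, 11, 15]
3 vs larger child 8 at index 5, swap → [25, 20, 8, 12, 19, 3, 2, 5, 7, 11, 15]

[25, 20, 8, 12, 19, 3, 2, 5, 7, 11, 15]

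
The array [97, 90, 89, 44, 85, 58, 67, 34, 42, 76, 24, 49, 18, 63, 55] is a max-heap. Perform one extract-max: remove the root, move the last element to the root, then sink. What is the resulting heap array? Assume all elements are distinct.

[90, 85, 89, 44, 76, 58, 67, 34, 42, 55, 24, 49, 18, 63]

remove root 97; move last element 55 to root → [55, 90, 89, 44, 85, 58, 67, 34, 42, 76, 24, 49, 18, 63]
55 vs larger child 90 at index 1, swap → [90, 55, 89, 44, 85, 58, 67, 34, 42, 76, 24, 49, 18, 63]
55 vs larger child 85 at index 4, swap → [90, 85, 89, 44, 55, 58, 67, 34, 42, 76, 24, 49, 18, 63]
55 vs larger child 76 at index 9, swap → [90, 85, 89, 44, 76, 58, 67, 34, 42, 55, 24, 49, 18, 63]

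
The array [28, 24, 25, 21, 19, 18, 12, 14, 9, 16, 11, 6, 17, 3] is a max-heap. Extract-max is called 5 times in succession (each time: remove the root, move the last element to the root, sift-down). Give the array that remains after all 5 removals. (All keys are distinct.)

extract-max #1 returns 28:
  remove root 28; move last element 3 to root → [3, 24, 25, 21, 19, 18, 12, 14, 9, 16, 11, 6, 17]
  3 vs larger child 25 at index 2, swap → [25, 24, 3, 21, 19, 18, 12, 14, 9, 16, 11, 6, 17]
  3 vs larger child 18 at index 5, swap → [25, 24, 18, 21, 19, 3, 12, 14, 9, 16, 11, 6, 17]
  3 vs larger child 17 at index 12, swap → [25, 24, 18, 21, 19, 17, 12, 14, 9, 16, 11, 6, 3]
extract-max #2 returns 25:
  remove root 25; move last element 3 to root → [3, 24, 18, 21, 19, 17, 12, 14, 9, 16, 11, 6]
  3 vs larger child 24 at index 1, swap → [24, 3, 18, 21, 19, 17, 12, 14, 9, 16, 11, 6]
  3 vs larger child 21 at index 3, swap → [24, 21, 18, 3, 19, 17, 12, 14, 9, 16, 11, 6]
  3 vs larger child 14 at index 7, swap → [24, 21, 18, 14, 19, 17, 12, 3, 9, 16, 11, 6]
extract-max #3 returns 24:
  remove root 24; move last element 6 to root → [6, 21, 18, 14, 19, 17, 12, 3, 9, 16, 11]
  6 vs larger child 21 at index 1, swap → [21, 6, 18, 14, 19, 17, 12, 3, 9, 16, 11]
  6 vs larger child 19 at index 4, swap → [21, 19, 18, 14, 6, 17, 12, 3, 9, 16, 11]
  6 vs larger child 16 at index 9, swap → [21, 19, 18, 14, 16, 17, 12, 3, 9, 6, 11]
extract-max #4 returns 21:
  remove root 21; move last element 11 to root → [11, 19, 18, 14, 16, 17, 12, 3, 9, 6]
  11 vs larger child 19 at index 1, swap → [19, 11, 18, 14, 16, 17, 12, 3, 9, 6]
  11 vs larger child 16 at index 4, swap → [19, 16, 18, 14, 11, 17, 12, 3, 9, 6]
extract-max #5 returns 19:
  remove root 19; move last element 6 to root → [6, 16, 18, 14, 11, 17, 12, 3, 9]
  6 vs larger child 18 at index 2, swap → [18, 16, 6, 14, 11, 17, 12, 3, 9]
  6 vs larger child 17 at index 5, swap → [18, 16, 17, 14, 11, 6, 12, 3, 9]

[18, 16, 17, 14, 11, 6, 12, 3, 9]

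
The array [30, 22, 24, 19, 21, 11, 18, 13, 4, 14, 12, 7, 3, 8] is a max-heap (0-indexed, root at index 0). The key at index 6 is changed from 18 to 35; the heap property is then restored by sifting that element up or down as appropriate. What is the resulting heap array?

set index 6 from 18 to 35 → [30, 22, 24, 19, 21, 11, 35, 13, 4, 14, 12, 7, 3, 8]
35 > parent 24 at index 2, swap → [30, 22, 35, 19, 21, 11, 24, 13, 4, 14, 12, 7, 3, 8]
35 > parent 30 at index 0, swap → [35, 22, 30, 19, 21, 11, 24, 13, 4, 14, 12, 7, 3, 8]

[35, 22, 30, 19, 21, 11, 24, 13, 4, 14, 12, 7, 3, 8]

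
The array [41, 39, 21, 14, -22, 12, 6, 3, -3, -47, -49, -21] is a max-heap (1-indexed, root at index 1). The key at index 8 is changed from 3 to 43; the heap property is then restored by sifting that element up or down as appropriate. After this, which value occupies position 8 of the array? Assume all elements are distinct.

set index 8 from 3 to 43 → [41, 39, 21, 14, -22, 12, 6, 43, -3, -47, -49, -21]
43 > parent 14 at index 4, swap → [41, 39, 21, 43, -22, 12, 6, 14, -3, -47, -49, -21]
43 > parent 39 at index 2, swap → [41, 43, 21, 39, -22, 12, 6, 14, -3, -47, -49, -21]
43 > parent 41 at index 1, swap → [43, 41, 21, 39, -22, 12, 6, 14, -3, -47, -49, -21]
resulting array: [43, 41, 21, 39, -22, 12, 6, 14, -3, -47, -49, -21]

14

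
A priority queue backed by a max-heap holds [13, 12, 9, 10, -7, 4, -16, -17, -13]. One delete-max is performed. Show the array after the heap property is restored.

[12, 10, 9, -13, -7, 4, -16, -17]

remove root 13; move last element -13 to root → [-13, 12, 9, 10, -7, 4, -16, -17]
-13 vs larger child 12 at index 1, swap → [12, -13, 9, 10, -7, 4, -16, -17]
-13 vs larger child 10 at index 3, swap → [12, 10, 9, -13, -7, 4, -16, -17]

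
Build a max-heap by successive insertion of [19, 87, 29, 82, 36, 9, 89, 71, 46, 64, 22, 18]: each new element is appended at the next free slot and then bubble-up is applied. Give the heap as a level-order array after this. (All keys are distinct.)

Insert 19:
  append 19 at index 0 → [19] (no swap needed)
Insert 87:
  append 87 at index 1 → [19, 87]
  87 > parent 19 at index 0, swap → [87, 19]
Insert 29:
  append 29 at index 2 → [87, 19, 29] (no swap needed)
Insert 82:
  append 82 at index 3 → [87, 19, 29, 82]
  82 > parent 19 at index 1, swap → [87, 82, 29, 19]
Insert 36:
  append 36 at index 4 → [87, 82, 29, 19, 36] (no swap needed)
Insert 9:
  append 9 at index 5 → [87, 82, 29, 19, 36, 9] (no swap needed)
Insert 89:
  append 89 at index 6 → [87, 82, 29, 19, 36, 9, 89]
  89 > parent 29 at index 2, swap → [87, 82, 89, 19, 36, 9, 29]
  89 > parent 87 at index 0, swap → [89, 82, 87, 19, 36, 9, 29]
Insert 71:
  append 71 at index 7 → [89, 82, 87, 19, 36, 9, 29, 71]
  71 > parent 19 at index 3, swap → [89, 82, 87, 71, 36, 9, 29, 19]
Insert 46:
  append 46 at index 8 → [89, 82, 87, 71, 36, 9, 29, 19, 46] (no swap needed)
Insert 64:
  append 64 at index 9 → [89, 82, 87, 71, 36, 9, 29, 19, 46, 64]
  64 > parent 36 at index 4, swap → [89, 82, 87, 71, 64, 9, 29, 19, 46, 36]
Insert 22:
  append 22 at index 10 → [89, 82, 87, 71, 64, 9, 29, 19, 46, 36, 22] (no swap needed)
Insert 18:
  append 18 at index 11 → [89, 82, 87, 71, 64, 9, 29, 19, 46, 36, 22, 18]
  18 > parent 9 at index 5, swap → [89, 82, 87, 71, 64, 18, 29, 19, 46, 36, 22, 9]

[89, 82, 87, 71, 64, 18, 29, 19, 46, 36, 22, 9]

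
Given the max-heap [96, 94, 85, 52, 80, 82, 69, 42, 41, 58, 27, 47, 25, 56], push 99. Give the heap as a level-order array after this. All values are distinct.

append 99 at index 14 → [96, 94, 85, 52, 80, 82, 69, 42, 41, 58, 27, 47, 25, 56, 99]
99 > parent 69 at index 6, swap → [96, 94, 85, 52, 80, 82, 99, 42, 41, 58, 27, 47, 25, 56, 69]
99 > parent 85 at index 2, swap → [96, 94, 99, 52, 80, 82, 85, 42, 41, 58, 27, 47, 25, 56, 69]
99 > parent 96 at index 0, swap → [99, 94, 96, 52, 80, 82, 85, 42, 41, 58, 27, 47, 25, 56, 69]

[99, 94, 96, 52, 80, 82, 85, 42, 41, 58, 27, 47, 25, 56, 69]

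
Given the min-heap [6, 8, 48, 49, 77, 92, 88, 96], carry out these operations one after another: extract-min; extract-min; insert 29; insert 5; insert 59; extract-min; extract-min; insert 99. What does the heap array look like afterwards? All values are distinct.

extract-min → returns 6:
  remove root 6; move last element 96 to root → [96, 8, 48, 49, 77, 92, 88]
  96 vs smaller child 8 at index 1, swap → [8, 96, 48, 49, 77, 92, 88]
  96 vs smaller child 49 at index 3, swap → [8, 49, 48, 96, 77, 92, 88]
extract-min → returns 8:
  remove root 8; move last element 88 to root → [88, 49, 48, 96, 77, 92]
  88 vs smaller child 48 at index 2, swap → [48, 49, 88, 96, 77, 92]
insert 29:
  append 29 at index 6 → [48, 49, 88, 96, 77, 92, 29]
  29 < parent 88 at index 2, swap → [48, 49, 29, 96, 77, 92, 88]
  29 < parent 48 at index 0, swap → [29, 49, 48, 96, 77, 92, 88]
insert 5:
  append 5 at index 7 → [29, 49, 48, 96, 77, 92, 88, 5]
  5 < parent 96 at index 3, swap → [29, 49, 48, 5, 77, 92, 88, 96]
  5 < parent 49 at index 1, swap → [29, 5, 48, 49, 77, 92, 88, 96]
  5 < parent 29 at index 0, swap → [5, 29, 48, 49, 77, 92, 88, 96]
insert 59:
  append 59 at index 8 → [5, 29, 48, 49, 77, 92, 88, 96, 59] (no swap needed)
extract-min → returns 5:
  remove root 5; move last element 59 to root → [59, 29, 48, 49, 77, 92, 88, 96]
  59 vs smaller child 29 at index 1, swap → [29, 59, 48, 49, 77, 92, 88, 96]
  59 vs smaller child 49 at index 3, swap → [29, 49, 48, 59, 77, 92, 88, 96]
extract-min → returns 29:
  remove root 29; move last element 96 to root → [96, 49, 48, 59, 77, 92, 88]
  96 vs smaller child 48 at index 2, swap → [48, 49, 96, 59, 77, 92, 88]
  96 vs smaller child 88 at index 6, swap → [48, 49, 88, 59, 77, 92, 96]
insert 99:
  append 99 at index 7 → [48, 49, 88, 59, 77, 92, 96, 99] (no swap needed)

[48, 49, 88, 59, 77, 92, 96, 99]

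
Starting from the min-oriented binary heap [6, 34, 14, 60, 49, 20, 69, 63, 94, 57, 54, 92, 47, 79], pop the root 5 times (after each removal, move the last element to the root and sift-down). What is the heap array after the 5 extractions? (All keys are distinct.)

extract-min #1 returns 6:
  remove root 6; move last element 79 to root → [79, 34, 14, 60, 49, 20, 69, 63, 94, 57, 54, 92, 47]
  79 vs smaller child 14 at index 2, swap → [14, 34, 79, 60, 49, 20, 69, 63, 94, 57, 54, 92, 47]
  79 vs smaller child 20 at index 5, swap → [14, 34, 20, 60, 49, 79, 69, 63, 94, 57, 54, 92, 47]
  79 vs smaller child 47 at index 12, swap → [14, 34, 20, 60, 49, 47, 69, 63, 94, 57, 54, 92, 79]
extract-min #2 returns 14:
  remove root 14; move last element 79 to root → [79, 34, 20, 60, 49, 47, 69, 63, 94, 57, 54, 92]
  79 vs smaller child 20 at index 2, swap → [20, 34, 79, 60, 49, 47, 69, 63, 94, 57, 54, 92]
  79 vs smaller child 47 at index 5, swap → [20, 34, 47, 60, 49, 79, 69, 63, 94, 57, 54, 92]
extract-min #3 returns 20:
  remove root 20; move last element 92 to root → [92, 34, 47, 60, 49, 79, 69, 63, 94, 57, 54]
  92 vs smaller child 34 at index 1, swap → [34, 92, 47, 60, 49, 79, 69, 63, 94, 57, 54]
  92 vs smaller child 49 at index 4, swap → [34, 49, 47, 60, 92, 79, 69, 63, 94, 57, 54]
  92 vs smaller child 54 at index 10, swap → [34, 49, 47, 60, 54, 79, 69, 63, 94, 57, 92]
extract-min #4 returns 34:
  remove root 34; move last element 92 to root → [92, 49, 47, 60, 54, 79, 69, 63, 94, 57]
  92 vs smaller child 47 at index 2, swap → [47, 49, 92, 60, 54, 79, 69, 63, 94, 57]
  92 vs smaller child 69 at index 6, swap → [47, 49, 69, 60, 54, 79, 92, 63, 94, 57]
extract-min #5 returns 47:
  remove root 47; move last element 57 to root → [57, 49, 69, 60, 54, 79, 92, 63, 94]
  57 vs smaller child 49 at index 1, swap → [49, 57, 69, 60, 54, 79, 92, 63, 94]
  57 vs smaller child 54 at index 4, swap → [49, 54, 69, 60, 57, 79, 92, 63, 94]

[49, 54, 69, 60, 57, 79, 92, 63, 94]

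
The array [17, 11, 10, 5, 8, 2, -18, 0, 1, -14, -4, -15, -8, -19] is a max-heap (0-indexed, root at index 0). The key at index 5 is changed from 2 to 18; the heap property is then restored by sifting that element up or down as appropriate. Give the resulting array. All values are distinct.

[18, 11, 17, 5, 8, 10, -18, 0, 1, -14, -4, -15, -8, -19]

set index 5 from 2 to 18 → [17, 11, 10, 5, 8, 18, -18, 0, 1, -14, -4, -15, -8, -19]
18 > parent 10 at index 2, swap → [17, 11, 18, 5, 8, 10, -18, 0, 1, -14, -4, -15, -8, -19]
18 > parent 17 at index 0, swap → [18, 11, 17, 5, 8, 10, -18, 0, 1, -14, -4, -15, -8, -19]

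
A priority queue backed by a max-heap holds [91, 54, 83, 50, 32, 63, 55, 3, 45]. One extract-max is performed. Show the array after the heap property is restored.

remove root 91; move last element 45 to root → [45, 54, 83, 50, 32, 63, 55, 3]
45 vs larger child 83 at index 2, swap → [83, 54, 45, 50, 32, 63, 55, 3]
45 vs larger child 63 at index 5, swap → [83, 54, 63, 50, 32, 45, 55, 3]

[83, 54, 63, 50, 32, 45, 55, 3]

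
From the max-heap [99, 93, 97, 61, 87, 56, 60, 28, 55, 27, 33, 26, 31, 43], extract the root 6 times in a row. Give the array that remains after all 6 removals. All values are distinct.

extract-max #1 returns 99:
  remove root 99; move last element 43 to root → [43, 93, 97, 61, 87, 56, 60, 28, 55, 27, 33, 26, 31]
  43 vs larger child 97 at index 2, swap → [97, 93, 43, 61, 87, 56, 60, 28, 55, 27, 33, 26, 31]
  43 vs larger child 60 at index 6, swap → [97, 93, 60, 61, 87, 56, 43, 28, 55, 27, 33, 26, 31]
extract-max #2 returns 97:
  remove root 97; move last element 31 to root → [31, 93, 60, 61, 87, 56, 43, 28, 55, 27, 33, 26]
  31 vs larger child 93 at index 1, swap → [93, 31, 60, 61, 87, 56, 43, 28, 55, 27, 33, 26]
  31 vs larger child 87 at index 4, swap → [93, 87, 60, 61, 31, 56, 43, 28, 55, 27, 33, 26]
  31 vs larger child 33 at index 10, swap → [93, 87, 60, 61, 33, 56, 43, 28, 55, 27, 31, 26]
extract-max #3 returns 93:
  remove root 93; move last element 26 to root → [26, 87, 60, 61, 33, 56, 43, 28, 55, 27, 31]
  26 vs larger child 87 at index 1, swap → [87, 26, 60, 61, 33, 56, 43, 28, 55, 27, 31]
  26 vs larger child 61 at index 3, swap → [87, 61, 60, 26, 33, 56, 43, 28, 55, 27, 31]
  26 vs larger child 55 at index 8, swap → [87, 61, 60, 55, 33, 56, 43, 28, 26, 27, 31]
extract-max #4 returns 87:
  remove root 87; move last element 31 to root → [31, 61, 60, 55, 33, 56, 43, 28, 26, 27]
  31 vs larger child 61 at index 1, swap → [61, 31, 60, 55, 33, 56, 43, 28, 26, 27]
  31 vs larger child 55 at index 3, swap → [61, 55, 60, 31, 33, 56, 43, 28, 26, 27]
extract-max #5 returns 61:
  remove root 61; move last element 27 to root → [27, 55, 60, 31, 33, 56, 43, 28, 26]
  27 vs larger child 60 at index 2, swap → [60, 55, 27, 31, 33, 56, 43, 28, 26]
  27 vs larger child 56 at index 5, swap → [60, 55, 56, 31, 33, 27, 43, 28, 26]
extract-max #6 returns 60:
  remove root 60; move last element 26 to root → [26, 55, 56, 31, 33, 27, 43, 28]
  26 vs larger child 56 at index 2, swap → [56, 55, 26, 31, 33, 27, 43, 28]
  26 vs larger child 43 at index 6, swap → [56, 55, 43, 31, 33, 27, 26, 28]

[56, 55, 43, 31, 33, 27, 26, 28]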